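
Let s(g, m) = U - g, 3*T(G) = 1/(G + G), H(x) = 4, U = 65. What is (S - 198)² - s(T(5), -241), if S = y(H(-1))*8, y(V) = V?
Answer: 824731/30 ≈ 27491.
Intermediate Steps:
T(G) = 1/(6*G) (T(G) = 1/(3*(G + G)) = 1/(3*((2*G))) = (1/(2*G))/3 = 1/(6*G))
s(g, m) = 65 - g
S = 32 (S = 4*8 = 32)
(S - 198)² - s(T(5), -241) = (32 - 198)² - (65 - 1/(6*5)) = (-166)² - (65 - 1/(6*5)) = 27556 - (65 - 1*1/30) = 27556 - (65 - 1/30) = 27556 - 1*1949/30 = 27556 - 1949/30 = 824731/30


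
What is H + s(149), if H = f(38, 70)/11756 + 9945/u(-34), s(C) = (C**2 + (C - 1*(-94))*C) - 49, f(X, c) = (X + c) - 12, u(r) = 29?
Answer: 5003224980/85231 ≈ 58702.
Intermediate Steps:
f(X, c) = -12 + X + c
s(C) = -49 + C**2 + C*(94 + C) (s(C) = (C**2 + (C + 94)*C) - 49 = (C**2 + (94 + C)*C) - 49 = (C**2 + C*(94 + C)) - 49 = -49 + C**2 + C*(94 + C))
H = 29229051/85231 (H = (-12 + 38 + 70)/11756 + 9945/29 = 96*(1/11756) + 9945*(1/29) = 24/2939 + 9945/29 = 29229051/85231 ≈ 342.94)
H + s(149) = 29229051/85231 + (-49 + 2*149**2 + 94*149) = 29229051/85231 + (-49 + 2*22201 + 14006) = 29229051/85231 + (-49 + 44402 + 14006) = 29229051/85231 + 58359 = 5003224980/85231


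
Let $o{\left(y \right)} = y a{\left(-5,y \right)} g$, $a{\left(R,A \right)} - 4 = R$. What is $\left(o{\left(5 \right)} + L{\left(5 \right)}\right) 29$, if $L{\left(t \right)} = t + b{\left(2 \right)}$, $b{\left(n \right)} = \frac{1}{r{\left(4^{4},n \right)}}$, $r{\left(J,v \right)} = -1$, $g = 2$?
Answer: $-174$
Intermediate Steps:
$a{\left(R,A \right)} = 4 + R$
$b{\left(n \right)} = -1$ ($b{\left(n \right)} = \frac{1}{-1} = -1$)
$L{\left(t \right)} = -1 + t$ ($L{\left(t \right)} = t - 1 = -1 + t$)
$o{\left(y \right)} = - 2 y$ ($o{\left(y \right)} = y \left(4 - 5\right) 2 = y \left(-1\right) 2 = - y 2 = - 2 y$)
$\left(o{\left(5 \right)} + L{\left(5 \right)}\right) 29 = \left(\left(-2\right) 5 + \left(-1 + 5\right)\right) 29 = \left(-10 + 4\right) 29 = \left(-6\right) 29 = -174$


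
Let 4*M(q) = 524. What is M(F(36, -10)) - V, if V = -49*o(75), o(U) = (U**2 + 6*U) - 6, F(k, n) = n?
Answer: 297512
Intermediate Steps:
o(U) = -6 + U**2 + 6*U
M(q) = 131 (M(q) = (1/4)*524 = 131)
V = -297381 (V = -49*(-6 + 75**2 + 6*75) = -49*(-6 + 5625 + 450) = -49*6069 = -297381)
M(F(36, -10)) - V = 131 - 1*(-297381) = 131 + 297381 = 297512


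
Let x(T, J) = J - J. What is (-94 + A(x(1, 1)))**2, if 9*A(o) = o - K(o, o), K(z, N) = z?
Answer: 8836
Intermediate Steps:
x(T, J) = 0
A(o) = 0 (A(o) = (o - o)/9 = (1/9)*0 = 0)
(-94 + A(x(1, 1)))**2 = (-94 + 0)**2 = (-94)**2 = 8836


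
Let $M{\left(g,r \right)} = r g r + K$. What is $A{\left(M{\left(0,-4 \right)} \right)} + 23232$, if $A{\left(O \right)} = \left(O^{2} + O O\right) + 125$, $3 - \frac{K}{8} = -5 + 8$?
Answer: $23357$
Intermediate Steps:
$K = 0$ ($K = 24 - 8 \left(-5 + 8\right) = 24 - 24 = 0$)
$M{\left(g,r \right)} = g r^{2}$ ($M{\left(g,r \right)} = r g r + 0 = g r r + 0 = g r^{2} + 0 = g r^{2}$)
$A{\left(O \right)} = 125 + 2 O^{2}$ ($A{\left(O \right)} = \left(O^{2} + O^{2}\right) + 125 = 2 O^{2} + 125 = 125 + 2 O^{2}$)
$A{\left(M{\left(0,-4 \right)} \right)} + 23232 = \left(125 + 2 \left(0 \left(-4\right)^{2}\right)^{2}\right) + 23232 = \left(125 + 2 \left(0 \cdot 16\right)^{2}\right) + 23232 = \left(125 + 2 \cdot 0^{2}\right) + 23232 = \left(125 + 2 \cdot 0\right) + 23232 = \left(125 + 0\right) + 23232 = 125 + 23232 = 23357$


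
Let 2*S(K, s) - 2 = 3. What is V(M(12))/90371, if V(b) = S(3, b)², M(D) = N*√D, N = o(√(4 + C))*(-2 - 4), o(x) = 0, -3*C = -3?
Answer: 25/361484 ≈ 6.9159e-5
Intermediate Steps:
C = 1 (C = -⅓*(-3) = 1)
S(K, s) = 5/2 (S(K, s) = 1 + (½)*3 = 1 + 3/2 = 5/2)
N = 0 (N = 0*(-2 - 4) = 0*(-6) = 0)
M(D) = 0 (M(D) = 0*√D = 0)
V(b) = 25/4 (V(b) = (5/2)² = 25/4)
V(M(12))/90371 = (25/4)/90371 = (25/4)*(1/90371) = 25/361484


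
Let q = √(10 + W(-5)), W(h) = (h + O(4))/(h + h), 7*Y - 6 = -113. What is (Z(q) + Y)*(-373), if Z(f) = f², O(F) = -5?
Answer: 11190/7 ≈ 1598.6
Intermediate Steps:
Y = -107/7 (Y = 6/7 + (⅐)*(-113) = 6/7 - 113/7 = -107/7 ≈ -15.286)
W(h) = (-5 + h)/(2*h) (W(h) = (h - 5)/(h + h) = (-5 + h)/((2*h)) = (-5 + h)*(1/(2*h)) = (-5 + h)/(2*h))
q = √11 (q = √(10 + (½)*(-5 - 5)/(-5)) = √(10 + (½)*(-⅕)*(-10)) = √(10 + 1) = √11 ≈ 3.3166)
(Z(q) + Y)*(-373) = ((√11)² - 107/7)*(-373) = (11 - 107/7)*(-373) = -30/7*(-373) = 11190/7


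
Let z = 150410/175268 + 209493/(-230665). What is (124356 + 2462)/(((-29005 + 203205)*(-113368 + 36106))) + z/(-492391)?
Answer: -62431771292194109719/6698052454722083171410200 ≈ -9.3209e-6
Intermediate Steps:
z = -1011548237/20214096610 (z = 150410*(1/175268) + 209493*(-1/230665) = 75205/87634 - 209493/230665 = -1011548237/20214096610 ≈ -0.050042)
(124356 + 2462)/(((-29005 + 203205)*(-113368 + 36106))) + z/(-492391) = (124356 + 2462)/(((-29005 + 203205)*(-113368 + 36106))) - 1011548237/20214096610/(-492391) = 126818/((174200*(-77262))) - 1011548237/20214096610*(-1/492391) = 126818/(-13459040400) + 1011548237/9953239243894510 = 126818*(-1/13459040400) + 1011548237/9953239243894510 = -63409/6729520200 + 1011548237/9953239243894510 = -62431771292194109719/6698052454722083171410200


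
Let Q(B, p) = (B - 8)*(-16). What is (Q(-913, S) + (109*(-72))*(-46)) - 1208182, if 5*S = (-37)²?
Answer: -832438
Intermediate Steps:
S = 1369/5 (S = (⅕)*(-37)² = (⅕)*1369 = 1369/5 ≈ 273.80)
Q(B, p) = 128 - 16*B (Q(B, p) = (-8 + B)*(-16) = 128 - 16*B)
(Q(-913, S) + (109*(-72))*(-46)) - 1208182 = ((128 - 16*(-913)) + (109*(-72))*(-46)) - 1208182 = ((128 + 14608) - 7848*(-46)) - 1208182 = (14736 + 361008) - 1208182 = 375744 - 1208182 = -832438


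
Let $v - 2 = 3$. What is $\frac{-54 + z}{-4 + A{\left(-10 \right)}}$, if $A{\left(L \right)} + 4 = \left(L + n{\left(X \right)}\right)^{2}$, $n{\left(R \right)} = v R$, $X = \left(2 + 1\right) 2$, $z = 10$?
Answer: $- \frac{11}{98} \approx -0.11224$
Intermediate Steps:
$v = 5$ ($v = 2 + 3 = 5$)
$X = 6$ ($X = 3 \cdot 2 = 6$)
$n{\left(R \right)} = 5 R$
$A{\left(L \right)} = -4 + \left(30 + L\right)^{2}$ ($A{\left(L \right)} = -4 + \left(L + 5 \cdot 6\right)^{2} = -4 + \left(L + 30\right)^{2} = -4 + \left(30 + L\right)^{2}$)
$\frac{-54 + z}{-4 + A{\left(-10 \right)}} = \frac{-54 + 10}{-4 - \left(4 - \left(30 - 10\right)^{2}\right)} = - \frac{44}{-4 - \left(4 - 20^{2}\right)} = - \frac{44}{-4 + \left(-4 + 400\right)} = - \frac{44}{-4 + 396} = - \frac{44}{392} = \left(-44\right) \frac{1}{392} = - \frac{11}{98}$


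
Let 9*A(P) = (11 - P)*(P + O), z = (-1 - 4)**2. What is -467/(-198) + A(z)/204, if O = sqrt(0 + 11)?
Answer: 10946/5049 - 7*sqrt(11)/918 ≈ 2.1427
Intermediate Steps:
O = sqrt(11) ≈ 3.3166
z = 25 (z = (-5)**2 = 25)
A(P) = (11 - P)*(P + sqrt(11))/9 (A(P) = ((11 - P)*(P + sqrt(11)))/9 = (11 - P)*(P + sqrt(11))/9)
-467/(-198) + A(z)/204 = -467/(-198) + (-1/9*25**2 + (11/9)*25 + 11*sqrt(11)/9 - 1/9*25*sqrt(11))/204 = -467*(-1/198) + (-1/9*625 + 275/9 + 11*sqrt(11)/9 - 25*sqrt(11)/9)*(1/204) = 467/198 + (-625/9 + 275/9 + 11*sqrt(11)/9 - 25*sqrt(11)/9)*(1/204) = 467/198 + (-350/9 - 14*sqrt(11)/9)*(1/204) = 467/198 + (-175/918 - 7*sqrt(11)/918) = 10946/5049 - 7*sqrt(11)/918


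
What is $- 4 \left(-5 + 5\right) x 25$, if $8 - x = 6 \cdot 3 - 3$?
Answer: $0$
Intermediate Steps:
$x = -7$ ($x = 8 - \left(6 \cdot 3 - 3\right) = 8 - \left(18 - 3\right) = 8 - 15 = -7$)
$- 4 \left(-5 + 5\right) x 25 = - 4 \left(-5 + 5\right) \left(-7\right) 25 = \left(-4\right) 0 \left(-7\right) 25 = 0 \left(-7\right) 25 = 0 \cdot 25 = 0$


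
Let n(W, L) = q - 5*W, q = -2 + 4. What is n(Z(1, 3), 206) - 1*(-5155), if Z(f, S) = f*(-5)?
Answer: 5182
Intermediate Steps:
q = 2
Z(f, S) = -5*f
n(W, L) = 2 - 5*W
n(Z(1, 3), 206) - 1*(-5155) = (2 - (-25)) - 1*(-5155) = (2 - 5*(-5)) + 5155 = (2 + 25) + 5155 = 27 + 5155 = 5182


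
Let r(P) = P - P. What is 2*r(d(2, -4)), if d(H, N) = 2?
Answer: 0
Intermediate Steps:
r(P) = 0
2*r(d(2, -4)) = 2*0 = 0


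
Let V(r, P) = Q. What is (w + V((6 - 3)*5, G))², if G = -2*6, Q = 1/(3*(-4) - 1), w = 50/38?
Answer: 93636/61009 ≈ 1.5348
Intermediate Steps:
w = 25/19 (w = 50*(1/38) = 25/19 ≈ 1.3158)
Q = -1/13 (Q = 1/(-12 - 1) = 1/(-13) = -1/13 ≈ -0.076923)
G = -12
V(r, P) = -1/13
(w + V((6 - 3)*5, G))² = (25/19 - 1/13)² = (306/247)² = 93636/61009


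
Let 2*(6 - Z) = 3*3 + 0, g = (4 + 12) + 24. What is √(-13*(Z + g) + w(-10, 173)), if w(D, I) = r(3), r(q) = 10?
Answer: I*√2118/2 ≈ 23.011*I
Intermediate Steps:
w(D, I) = 10
g = 40 (g = 16 + 24 = 40)
Z = 3/2 (Z = 6 - (3*3 + 0)/2 = 6 - (9 + 0)/2 = 6 - ½*9 = 6 - 9/2 = 3/2 ≈ 1.5000)
√(-13*(Z + g) + w(-10, 173)) = √(-13*(3/2 + 40) + 10) = √(-13*83/2 + 10) = √(-1079/2 + 10) = √(-1059/2) = I*√2118/2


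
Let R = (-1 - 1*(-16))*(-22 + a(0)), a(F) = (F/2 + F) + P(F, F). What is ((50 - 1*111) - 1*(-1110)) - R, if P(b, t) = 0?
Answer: 1379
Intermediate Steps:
a(F) = 3*F/2 (a(F) = (F/2 + F) + 0 = 3*F/2 + 0 = 3*F/2)
R = -330 (R = (-1 - 1*(-16))*(-22 + (3/2)*0) = (-1 + 16)*(-22 + 0) = 15*(-22) = -330)
((50 - 1*111) - 1*(-1110)) - R = ((50 - 1*111) - 1*(-1110)) - 1*(-330) = ((50 - 111) + 1110) + 330 = (-61 + 1110) + 330 = 1049 + 330 = 1379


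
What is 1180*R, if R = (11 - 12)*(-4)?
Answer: 4720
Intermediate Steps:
R = 4 (R = -1*(-4) = 4)
1180*R = 1180*4 = 4720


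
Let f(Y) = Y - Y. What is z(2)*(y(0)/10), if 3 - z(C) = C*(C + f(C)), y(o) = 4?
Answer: -2/5 ≈ -0.40000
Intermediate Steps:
f(Y) = 0
z(C) = 3 - C**2 (z(C) = 3 - C*(C + 0) = 3 - C*C = 3 - C**2)
z(2)*(y(0)/10) = (3 - 1*2**2)*(4/10) = (3 - 1*4)*(4*(1/10)) = (3 - 4)*(2/5) = -1*2/5 = -2/5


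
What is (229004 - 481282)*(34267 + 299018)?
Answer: -84080473230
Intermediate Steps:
(229004 - 481282)*(34267 + 299018) = -252278*333285 = -84080473230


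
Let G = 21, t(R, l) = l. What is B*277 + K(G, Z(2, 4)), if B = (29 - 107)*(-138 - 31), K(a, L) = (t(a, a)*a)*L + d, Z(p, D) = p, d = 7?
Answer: 3652303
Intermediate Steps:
K(a, L) = 7 + L*a² (K(a, L) = (a*a)*L + 7 = a²*L + 7 = L*a² + 7 = 7 + L*a²)
B = 13182 (B = -78*(-169) = 13182)
B*277 + K(G, Z(2, 4)) = 13182*277 + (7 + 2*21²) = 3651414 + (7 + 2*441) = 3651414 + (7 + 882) = 3651414 + 889 = 3652303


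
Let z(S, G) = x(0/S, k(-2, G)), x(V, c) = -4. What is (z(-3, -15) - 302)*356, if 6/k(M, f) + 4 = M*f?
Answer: -108936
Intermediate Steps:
k(M, f) = 6/(-4 + M*f)
z(S, G) = -4
(z(-3, -15) - 302)*356 = (-4 - 302)*356 = -306*356 = -108936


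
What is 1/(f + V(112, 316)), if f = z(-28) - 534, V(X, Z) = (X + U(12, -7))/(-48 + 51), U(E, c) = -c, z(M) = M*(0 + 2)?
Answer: -3/1651 ≈ -0.0018171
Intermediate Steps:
z(M) = 2*M (z(M) = M*2 = 2*M)
V(X, Z) = 7/3 + X/3 (V(X, Z) = (X - 1*(-7))/(-48 + 51) = (X + 7)/3 = (7 + X)*(⅓) = 7/3 + X/3)
f = -590 (f = 2*(-28) - 534 = -56 - 534 = -590)
1/(f + V(112, 316)) = 1/(-590 + (7/3 + (⅓)*112)) = 1/(-590 + (7/3 + 112/3)) = 1/(-590 + 119/3) = 1/(-1651/3) = -3/1651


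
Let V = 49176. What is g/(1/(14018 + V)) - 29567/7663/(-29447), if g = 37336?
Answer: 532406704239434991/225652361 ≈ 2.3594e+9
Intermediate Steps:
g/(1/(14018 + V)) - 29567/7663/(-29447) = 37336/(1/(14018 + 49176)) - 29567/7663/(-29447) = 37336/(1/63194) - 29567*1/7663*(-1/29447) = 37336/(1/63194) - 29567/7663*(-1/29447) = 37336*63194 + 29567/225652361 = 2359411184 + 29567/225652361 = 532406704239434991/225652361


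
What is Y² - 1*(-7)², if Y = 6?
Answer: -13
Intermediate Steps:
Y² - 1*(-7)² = 6² - 1*(-7)² = 36 - 1*49 = 36 - 49 = -13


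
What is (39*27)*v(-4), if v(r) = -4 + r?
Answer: -8424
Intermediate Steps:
(39*27)*v(-4) = (39*27)*(-4 - 4) = 1053*(-8) = -8424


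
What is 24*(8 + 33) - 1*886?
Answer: 98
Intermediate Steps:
24*(8 + 33) - 1*886 = 24*41 - 886 = 984 - 886 = 98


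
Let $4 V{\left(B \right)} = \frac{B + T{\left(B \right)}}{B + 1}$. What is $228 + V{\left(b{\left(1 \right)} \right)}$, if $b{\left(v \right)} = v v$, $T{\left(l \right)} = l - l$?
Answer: $\frac{1825}{8} \approx 228.13$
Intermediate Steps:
$T{\left(l \right)} = 0$
$b{\left(v \right)} = v^{2}$
$V{\left(B \right)} = \frac{B}{4 \left(1 + B\right)}$ ($V{\left(B \right)} = \frac{\left(B + 0\right) \frac{1}{B + 1}}{4} = \frac{B \frac{1}{1 + B}}{4} = \frac{B}{4 \left(1 + B\right)}$)
$228 + V{\left(b{\left(1 \right)} \right)} = 228 + \frac{1^{2}}{4 \left(1 + 1^{2}\right)} = 228 + \frac{1}{4} \cdot 1 \frac{1}{1 + 1} = 228 + \frac{1}{4} \cdot 1 \cdot \frac{1}{2} = 228 + \frac{1}{8} = \frac{1825}{8}$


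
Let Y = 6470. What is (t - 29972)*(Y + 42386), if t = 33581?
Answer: 176321304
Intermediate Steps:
(t - 29972)*(Y + 42386) = (33581 - 29972)*(6470 + 42386) = 3609*48856 = 176321304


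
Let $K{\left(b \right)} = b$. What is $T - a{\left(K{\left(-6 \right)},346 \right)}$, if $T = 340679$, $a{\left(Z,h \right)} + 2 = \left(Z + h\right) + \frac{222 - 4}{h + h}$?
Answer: $\frac{117757877}{346} \approx 3.4034 \cdot 10^{5}$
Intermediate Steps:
$a{\left(Z,h \right)} = -2 + Z + h + \frac{109}{h}$ ($a{\left(Z,h \right)} = -2 + \left(\left(Z + h\right) + \frac{222 - 4}{h + h}\right) = -2 + \left(\left(Z + h\right) + \frac{218}{2 h}\right) = -2 + \left(\left(Z + h\right) + 218 \frac{1}{2 h}\right) = -2 + \left(\left(Z + h\right) + \frac{109}{h}\right) = -2 + \left(Z + h + \frac{109}{h}\right) = -2 + Z + h + \frac{109}{h}$)
$T - a{\left(K{\left(-6 \right)},346 \right)} = 340679 - \left(-2 - 6 + 346 + \frac{109}{346}\right) = 340679 - \frac{117057}{346} = \frac{117757877}{346}$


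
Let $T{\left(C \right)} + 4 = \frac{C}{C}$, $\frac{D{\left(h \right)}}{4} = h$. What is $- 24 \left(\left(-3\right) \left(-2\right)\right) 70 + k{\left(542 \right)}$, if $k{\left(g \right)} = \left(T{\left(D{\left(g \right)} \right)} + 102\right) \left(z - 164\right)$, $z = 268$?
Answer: $216$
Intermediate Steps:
$D{\left(h \right)} = 4 h$
$T{\left(C \right)} = -3$ ($T{\left(C \right)} = -4 + \frac{C}{C} = -4 + 1 = -3$)
$k{\left(g \right)} = 10296$ ($k{\left(g \right)} = \left(-3 + 102\right) \left(268 - 164\right) = 99 \cdot 104 = 10296$)
$- 24 \left(\left(-3\right) \left(-2\right)\right) 70 + k{\left(542 \right)} = - 24 \left(\left(-3\right) \left(-2\right)\right) 70 + 10296 = \left(-24\right) 6 \cdot 70 + 10296 = \left(-144\right) 70 + 10296 = -10080 + 10296 = 216$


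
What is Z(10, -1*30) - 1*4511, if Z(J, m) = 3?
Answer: -4508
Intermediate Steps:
Z(10, -1*30) - 1*4511 = 3 - 1*4511 = 3 - 4511 = -4508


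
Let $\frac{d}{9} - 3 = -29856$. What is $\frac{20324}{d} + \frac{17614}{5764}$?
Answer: $\frac{2307664571}{774327114} \approx 2.9802$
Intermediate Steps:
$d = -268677$ ($d = 27 + 9 \left(-29856\right) = 27 - 268704 = -268677$)
$\frac{20324}{d} + \frac{17614}{5764} = \frac{20324}{-268677} + \frac{17614}{5764} = 20324 \left(- \frac{1}{268677}\right) + 17614 \cdot \frac{1}{5764} = - \frac{20324}{268677} + \frac{8807}{2882} = \frac{2307664571}{774327114}$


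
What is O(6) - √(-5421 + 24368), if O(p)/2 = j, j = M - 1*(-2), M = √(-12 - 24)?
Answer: 4 - √18947 + 12*I ≈ -133.65 + 12.0*I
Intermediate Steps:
M = 6*I (M = √(-36) = 6*I ≈ 6.0*I)
j = 2 + 6*I (j = 6*I - 1*(-2) = 6*I + 2 = 2 + 6*I ≈ 2.0 + 6.0*I)
O(p) = 4 + 12*I (O(p) = 2*(2 + 6*I) = 4 + 12*I)
O(6) - √(-5421 + 24368) = (4 + 12*I) - √(-5421 + 24368) = (4 + 12*I) - √18947 = 4 - √18947 + 12*I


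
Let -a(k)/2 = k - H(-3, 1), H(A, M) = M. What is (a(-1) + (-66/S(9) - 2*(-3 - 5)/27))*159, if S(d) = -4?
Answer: 60367/18 ≈ 3353.7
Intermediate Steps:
a(k) = 2 - 2*k (a(k) = -2*(k - 1*1) = -2*(k - 1) = -2*(-1 + k) = 2 - 2*k)
(a(-1) + (-66/S(9) - 2*(-3 - 5)/27))*159 = ((2 - 2*(-1)) + (-66/(-4) - 2*(-3 - 5)/27))*159 = ((2 + 2) + (-66*(-¼) - 2*(-8)*(1/27)))*159 = (4 + (33/2 + 16*(1/27)))*159 = (4 + (33/2 + 16/27))*159 = (4 + 923/54)*159 = (1139/54)*159 = 60367/18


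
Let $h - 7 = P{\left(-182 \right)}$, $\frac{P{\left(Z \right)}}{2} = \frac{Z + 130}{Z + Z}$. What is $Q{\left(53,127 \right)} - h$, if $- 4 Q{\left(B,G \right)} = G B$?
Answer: $- \frac{47321}{28} \approx -1690.0$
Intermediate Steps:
$P{\left(Z \right)} = \frac{130 + Z}{Z}$ ($P{\left(Z \right)} = 2 \frac{Z + 130}{Z + Z} = 2 \frac{130 + Z}{2 Z} = \frac{130 + Z}{Z}$)
$Q{\left(B,G \right)} = - \frac{B G}{4}$ ($Q{\left(B,G \right)} = - \frac{G B}{4} = - \frac{B G}{4}$)
$h = \frac{51}{7}$ ($h = 7 + \frac{130 - 182}{-182} = 7 - - \frac{2}{7} = 7 + \frac{2}{7} = \frac{51}{7} \approx 7.2857$)
$Q{\left(53,127 \right)} - h = \left(- \frac{1}{4}\right) 53 \cdot 127 - \frac{51}{7} = - \frac{6731}{4} - \frac{51}{7} = - \frac{47321}{28}$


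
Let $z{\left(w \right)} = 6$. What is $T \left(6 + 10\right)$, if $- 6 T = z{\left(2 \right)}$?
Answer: $-16$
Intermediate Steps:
$T = -1$ ($T = \left(- \frac{1}{6}\right) 6 = -1$)
$T \left(6 + 10\right) = - (6 + 10) = \left(-1\right) 16 = -16$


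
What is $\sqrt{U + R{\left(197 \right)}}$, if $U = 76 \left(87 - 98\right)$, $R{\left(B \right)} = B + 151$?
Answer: $2 i \sqrt{122} \approx 22.091 i$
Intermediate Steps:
$R{\left(B \right)} = 151 + B$
$U = -836$ ($U = 76 \left(-11\right) = -836$)
$\sqrt{U + R{\left(197 \right)}} = \sqrt{-836 + \left(151 + 197\right)} = \sqrt{-836 + 348} = \sqrt{-488} = 2 i \sqrt{122}$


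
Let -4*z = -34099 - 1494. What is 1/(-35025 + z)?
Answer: -4/104507 ≈ -3.8275e-5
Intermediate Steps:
z = 35593/4 (z = -(-34099 - 1494)/4 = -¼*(-35593) = 35593/4 ≈ 8898.3)
1/(-35025 + z) = 1/(-35025 + 35593/4) = 1/(-104507/4) = -4/104507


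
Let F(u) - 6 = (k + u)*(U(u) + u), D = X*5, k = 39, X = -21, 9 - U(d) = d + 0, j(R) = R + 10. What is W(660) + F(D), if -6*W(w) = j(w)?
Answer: -2099/3 ≈ -699.67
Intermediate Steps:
j(R) = 10 + R
W(w) = -5/3 - w/6 (W(w) = -(10 + w)/6 = -5/3 - w/6)
U(d) = 9 - d (U(d) = 9 - (d + 0) = 9 - d)
D = -105 (D = -21*5 = -105)
F(u) = 357 + 9*u (F(u) = 6 + (39 + u)*((9 - u) + u) = 6 + (39 + u)*9 = 6 + (351 + 9*u) = 357 + 9*u)
W(660) + F(D) = (-5/3 - ⅙*660) + (357 + 9*(-105)) = (-5/3 - 110) + (357 - 945) = -335/3 - 588 = -2099/3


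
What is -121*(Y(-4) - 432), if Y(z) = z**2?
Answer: 50336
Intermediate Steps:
-121*(Y(-4) - 432) = -121*((-4)**2 - 432) = -121*(16 - 432) = -121*(-416) = 50336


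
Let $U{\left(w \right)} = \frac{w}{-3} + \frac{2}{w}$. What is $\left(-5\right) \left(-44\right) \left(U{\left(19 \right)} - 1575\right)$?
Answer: $- \frac{19828600}{57} \approx -3.4787 \cdot 10^{5}$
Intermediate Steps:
$U{\left(w \right)} = \frac{2}{w} - \frac{w}{3}$ ($U{\left(w \right)} = w \left(- \frac{1}{3}\right) + \frac{2}{w} = - \frac{w}{3} + \frac{2}{w} = \frac{2}{w} - \frac{w}{3}$)
$\left(-5\right) \left(-44\right) \left(U{\left(19 \right)} - 1575\right) = \left(-5\right) \left(-44\right) \left(\left(\frac{2}{19} - \frac{19}{3}\right) - 1575\right) = 220 \left(\left(2 \cdot \frac{1}{19} - \frac{19}{3}\right) - 1575\right) = 220 \left(\left(\frac{2}{19} - \frac{19}{3}\right) - 1575\right) = 220 \left(- \frac{355}{57} - 1575\right) = 220 \left(- \frac{90130}{57}\right) = - \frac{19828600}{57}$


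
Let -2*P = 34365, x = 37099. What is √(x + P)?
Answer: √79666/2 ≈ 141.13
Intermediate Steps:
P = -34365/2 (P = -½*34365 = -34365/2 ≈ -17183.)
√(x + P) = √(37099 - 34365/2) = √(39833/2) = √79666/2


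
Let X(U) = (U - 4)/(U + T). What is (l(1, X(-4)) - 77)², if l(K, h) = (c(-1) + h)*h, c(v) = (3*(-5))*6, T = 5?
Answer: 499849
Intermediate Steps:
c(v) = -90 (c(v) = -15*6 = -90)
X(U) = (-4 + U)/(5 + U) (X(U) = (U - 4)/(U + 5) = (-4 + U)/(5 + U))
l(K, h) = h*(-90 + h) (l(K, h) = (-90 + h)*h = h*(-90 + h))
(l(1, X(-4)) - 77)² = (((-4 - 4)/(5 - 4))*(-90 + (-4 - 4)/(5 - 4)) - 77)² = ((-8/1)*(-90 - 8/1) - 77)² = ((1*(-8))*(-90 + 1*(-8)) - 77)² = (-8*(-90 - 8) - 77)² = (-8*(-98) - 77)² = (784 - 77)² = 707² = 499849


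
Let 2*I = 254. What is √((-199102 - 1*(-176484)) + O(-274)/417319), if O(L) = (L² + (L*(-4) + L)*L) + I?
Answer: I*√3939103740341273/417319 ≈ 150.39*I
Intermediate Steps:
I = 127 (I = (½)*254 = 127)
O(L) = 127 - 2*L² (O(L) = (L² + (L*(-4) + L)*L) + 127 = (L² + (-4*L + L)*L) + 127 = (L² + (-3*L)*L) + 127 = (L² - 3*L²) + 127 = -2*L² + 127 = 127 - 2*L²)
√((-199102 - 1*(-176484)) + O(-274)/417319) = √((-199102 - 1*(-176484)) + (127 - 2*(-274)²)/417319) = √((-199102 + 176484) + (127 - 2*75076)*(1/417319)) = √(-22618 + (127 - 150152)*(1/417319)) = √(-22618 - 150025*1/417319) = √(-22618 - 150025/417319) = √(-9439071167/417319) = I*√3939103740341273/417319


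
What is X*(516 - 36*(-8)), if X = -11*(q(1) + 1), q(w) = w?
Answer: -17688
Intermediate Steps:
X = -22 (X = -11*(1 + 1) = -11*2 = -22)
X*(516 - 36*(-8)) = -22*(516 - 36*(-8)) = -22*(516 + 288) = -22*804 = -17688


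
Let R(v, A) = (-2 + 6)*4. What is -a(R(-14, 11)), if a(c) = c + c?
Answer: -32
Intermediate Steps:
R(v, A) = 16 (R(v, A) = 4*4 = 16)
a(c) = 2*c
-a(R(-14, 11)) = -2*16 = -1*32 = -32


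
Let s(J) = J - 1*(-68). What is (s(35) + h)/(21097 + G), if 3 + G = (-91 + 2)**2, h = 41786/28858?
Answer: 301416/83731487 ≈ 0.0035998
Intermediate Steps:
h = 20893/14429 (h = 41786*(1/28858) = 20893/14429 ≈ 1.4480)
G = 7918 (G = -3 + (-91 + 2)**2 = -3 + (-89)**2 = -3 + 7921 = 7918)
s(J) = 68 + J (s(J) = J + 68 = 68 + J)
(s(35) + h)/(21097 + G) = ((68 + 35) + 20893/14429)/(21097 + 7918) = (103 + 20893/14429)/29015 = (1507080/14429)*(1/29015) = 301416/83731487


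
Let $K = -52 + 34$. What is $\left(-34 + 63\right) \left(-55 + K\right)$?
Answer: $-2117$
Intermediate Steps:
$K = -18$
$\left(-34 + 63\right) \left(-55 + K\right) = \left(-34 + 63\right) \left(-55 - 18\right) = 29 \left(-73\right) = -2117$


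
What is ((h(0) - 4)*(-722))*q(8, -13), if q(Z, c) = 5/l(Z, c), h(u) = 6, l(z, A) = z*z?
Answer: -1805/16 ≈ -112.81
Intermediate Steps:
l(z, A) = z**2
q(Z, c) = 5/Z**2 (q(Z, c) = 5/(Z**2) = 5/Z**2)
((h(0) - 4)*(-722))*q(8, -13) = ((6 - 4)*(-722))*(5/8**2) = (2*(-722))*(5*(1/64)) = -1444*5/64 = -1805/16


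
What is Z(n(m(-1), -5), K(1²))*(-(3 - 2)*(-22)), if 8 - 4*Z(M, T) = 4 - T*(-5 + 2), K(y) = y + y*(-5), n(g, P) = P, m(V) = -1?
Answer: 88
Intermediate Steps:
K(y) = -4*y (K(y) = y - 5*y = -4*y)
Z(M, T) = 1 - 3*T/4 (Z(M, T) = 2 - (4 - T*(-5 + 2))/4 = 2 - (4 - T*(-3))/4 = 2 - (4 - (-3)*T)/4 = 2 - (4 + 3*T)/4 = 2 + (-1 - 3*T/4) = 1 - 3*T/4)
Z(n(m(-1), -5), K(1²))*(-(3 - 2)*(-22)) = (1 - (-3)*1²)*(-(3 - 2)*(-22)) = (1 - (-3))*(-1*1*(-22)) = (1 - ¾*(-4))*(-1*(-22)) = (1 + 3)*22 = 4*22 = 88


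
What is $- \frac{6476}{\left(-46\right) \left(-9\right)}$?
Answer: $- \frac{3238}{207} \approx -15.643$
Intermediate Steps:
$- \frac{6476}{\left(-46\right) \left(-9\right)} = - \frac{6476}{414} = \left(-6476\right) \frac{1}{414} = - \frac{3238}{207}$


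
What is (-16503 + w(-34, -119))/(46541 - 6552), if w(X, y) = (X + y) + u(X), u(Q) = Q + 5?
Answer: -16685/39989 ≈ -0.41724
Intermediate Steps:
u(Q) = 5 + Q
w(X, y) = 5 + y + 2*X (w(X, y) = (X + y) + (5 + X) = 5 + y + 2*X)
(-16503 + w(-34, -119))/(46541 - 6552) = (-16503 + (5 - 119 + 2*(-34)))/(46541 - 6552) = (-16503 + (5 - 119 - 68))/39989 = (-16503 - 182)*(1/39989) = -16685*1/39989 = -16685/39989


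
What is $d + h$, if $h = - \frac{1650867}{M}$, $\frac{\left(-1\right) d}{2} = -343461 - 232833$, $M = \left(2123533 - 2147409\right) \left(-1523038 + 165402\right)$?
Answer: $\frac{37361044510297101}{32414917136} \approx 1.1526 \cdot 10^{6}$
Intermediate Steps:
$M = 32414917136$ ($M = \left(-23876\right) \left(-1357636\right) = 32414917136$)
$d = 1152588$ ($d = - 2 \left(-343461 - 232833\right) = \left(-2\right) \left(-576294\right) = 1152588$)
$h = - \frac{1650867}{32414917136} \approx -5.0929 \cdot 10^{-5}$
$d + h = 1152588 - \frac{1650867}{32414917136} = \frac{37361044510297101}{32414917136}$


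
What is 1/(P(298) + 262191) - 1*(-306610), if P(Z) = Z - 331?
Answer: 80380264381/262158 ≈ 3.0661e+5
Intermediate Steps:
P(Z) = -331 + Z
1/(P(298) + 262191) - 1*(-306610) = 1/((-331 + 298) + 262191) - 1*(-306610) = 1/(-33 + 262191) + 306610 = 1/262158 + 306610 = 80380264381/262158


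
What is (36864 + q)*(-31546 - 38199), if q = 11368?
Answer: -3363940840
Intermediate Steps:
(36864 + q)*(-31546 - 38199) = (36864 + 11368)*(-31546 - 38199) = 48232*(-69745) = -3363940840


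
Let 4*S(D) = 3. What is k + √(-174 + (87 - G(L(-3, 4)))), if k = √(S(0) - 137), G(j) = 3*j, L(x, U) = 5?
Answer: I*(√102 + √545/2) ≈ 21.772*I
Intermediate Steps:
S(D) = ¾ (S(D) = (¼)*3 = ¾)
k = I*√545/2 (k = √(¾ - 137) = √(-545/4) = I*√545/2 ≈ 11.673*I)
k + √(-174 + (87 - G(L(-3, 4)))) = I*√545/2 + √(-174 + (87 - 3*5)) = I*√545/2 + √(-174 + (87 - 1*15)) = I*√545/2 + √(-174 + (87 - 15)) = I*√545/2 + √(-174 + 72) = I*√545/2 + √(-102) = I*√545/2 + I*√102 = I*√102 + I*√545/2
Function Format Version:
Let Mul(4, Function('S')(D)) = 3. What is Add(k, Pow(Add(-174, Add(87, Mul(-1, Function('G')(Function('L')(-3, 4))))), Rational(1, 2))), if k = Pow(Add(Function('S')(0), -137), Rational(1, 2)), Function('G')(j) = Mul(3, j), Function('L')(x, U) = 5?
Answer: Mul(I, Add(Pow(102, Rational(1, 2)), Mul(Rational(1, 2), Pow(545, Rational(1, 2))))) ≈ Mul(21.772, I)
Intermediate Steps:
Function('S')(D) = Rational(3, 4) (Function('S')(D) = Mul(Rational(1, 4), 3) = Rational(3, 4))
k = Mul(Rational(1, 2), I, Pow(545, Rational(1, 2))) (k = Pow(Add(Rational(3, 4), -137), Rational(1, 2)) = Pow(Rational(-545, 4), Rational(1, 2)) = Mul(Rational(1, 2), I, Pow(545, Rational(1, 2))) ≈ Mul(11.673, I))
Add(k, Pow(Add(-174, Add(87, Mul(-1, Function('G')(Function('L')(-3, 4))))), Rational(1, 2))) = Add(Mul(Rational(1, 2), I, Pow(545, Rational(1, 2))), Pow(Add(-174, Add(87, Mul(-1, Mul(3, 5)))), Rational(1, 2))) = Add(Mul(Rational(1, 2), I, Pow(545, Rational(1, 2))), Pow(Add(-174, Add(87, Mul(-1, 15))), Rational(1, 2))) = Add(Mul(Rational(1, 2), I, Pow(545, Rational(1, 2))), Pow(Add(-174, Add(87, -15)), Rational(1, 2))) = Add(Mul(Rational(1, 2), I, Pow(545, Rational(1, 2))), Pow(Add(-174, 72), Rational(1, 2))) = Add(Mul(Rational(1, 2), I, Pow(545, Rational(1, 2))), Pow(-102, Rational(1, 2))) = Add(Mul(Rational(1, 2), I, Pow(545, Rational(1, 2))), Mul(I, Pow(102, Rational(1, 2)))) = Add(Mul(I, Pow(102, Rational(1, 2))), Mul(Rational(1, 2), I, Pow(545, Rational(1, 2))))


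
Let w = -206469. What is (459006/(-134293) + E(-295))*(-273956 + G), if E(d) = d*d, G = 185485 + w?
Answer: -3446783665745860/134293 ≈ -2.5666e+10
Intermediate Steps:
G = -20984 (G = 185485 - 206469 = -20984)
E(d) = d²
(459006/(-134293) + E(-295))*(-273956 + G) = (459006/(-134293) + (-295)²)*(-273956 - 20984) = (459006*(-1/134293) + 87025)*(-294940) = (-459006/134293 + 87025)*(-294940) = (11686389319/134293)*(-294940) = -3446783665745860/134293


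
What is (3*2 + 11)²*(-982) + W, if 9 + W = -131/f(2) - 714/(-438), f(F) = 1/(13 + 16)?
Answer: -20995119/73 ≈ -2.8760e+5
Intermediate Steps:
f(F) = 1/29
W = -277865/73 (W = -9 + (-131/1/29 - 714/(-438)) = -9 + (-131*29 - 714*(-1/438)) = -9 + (-3799 + 119/73) = -9 - 277208/73 = -277865/73 ≈ -3806.4)
(3*2 + 11)²*(-982) + W = (3*2 + 11)²*(-982) - 277865/73 = (6 + 11)²*(-982) - 277865/73 = 17²*(-982) - 277865/73 = 289*(-982) - 277865/73 = -283798 - 277865/73 = -20995119/73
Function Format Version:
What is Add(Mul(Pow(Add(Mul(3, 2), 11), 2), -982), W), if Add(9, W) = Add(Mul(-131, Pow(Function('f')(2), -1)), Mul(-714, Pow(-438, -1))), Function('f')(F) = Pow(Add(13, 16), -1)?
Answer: Rational(-20995119, 73) ≈ -2.8760e+5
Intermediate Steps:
Function('f')(F) = Rational(1, 29) (Function('f')(F) = Pow(29, -1) = Rational(1, 29))
W = Rational(-277865, 73) (W = Add(-9, Add(Mul(-131, Pow(Rational(1, 29), -1)), Mul(-714, Pow(-438, -1)))) = Add(-9, Add(Mul(-131, 29), Mul(-714, Rational(-1, 438)))) = Add(-9, Add(-3799, Rational(119, 73))) = Add(-9, Rational(-277208, 73)) = Rational(-277865, 73) ≈ -3806.4)
Add(Mul(Pow(Add(Mul(3, 2), 11), 2), -982), W) = Add(Mul(Pow(Add(Mul(3, 2), 11), 2), -982), Rational(-277865, 73)) = Add(Mul(Pow(Add(6, 11), 2), -982), Rational(-277865, 73)) = Add(Mul(Pow(17, 2), -982), Rational(-277865, 73)) = Add(Mul(289, -982), Rational(-277865, 73)) = Add(-283798, Rational(-277865, 73)) = Rational(-20995119, 73)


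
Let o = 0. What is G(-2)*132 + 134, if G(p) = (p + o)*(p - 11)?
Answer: 3566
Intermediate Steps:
G(p) = p*(-11 + p) (G(p) = (p + 0)*(p - 11) = p*(-11 + p))
G(-2)*132 + 134 = -2*(-11 - 2)*132 + 134 = -2*(-13)*132 + 134 = 26*132 + 134 = 3432 + 134 = 3566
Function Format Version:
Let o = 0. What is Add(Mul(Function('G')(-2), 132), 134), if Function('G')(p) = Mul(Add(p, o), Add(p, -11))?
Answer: 3566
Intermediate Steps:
Function('G')(p) = Mul(p, Add(-11, p)) (Function('G')(p) = Mul(Add(p, 0), Add(p, -11)) = Mul(p, Add(-11, p)))
Add(Mul(Function('G')(-2), 132), 134) = Add(Mul(Mul(-2, Add(-11, -2)), 132), 134) = Add(Mul(Mul(-2, -13), 132), 134) = Add(Mul(26, 132), 134) = Add(3432, 134) = 3566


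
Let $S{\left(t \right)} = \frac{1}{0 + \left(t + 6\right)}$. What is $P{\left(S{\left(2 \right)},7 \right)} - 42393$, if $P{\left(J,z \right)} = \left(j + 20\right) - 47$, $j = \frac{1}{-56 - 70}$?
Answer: $- \frac{5344921}{126} \approx -42420.0$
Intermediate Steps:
$j = - \frac{1}{126}$ ($j = \frac{1}{-126} = - \frac{1}{126} \approx -0.0079365$)
$S{\left(t \right)} = \frac{1}{6 + t}$ ($S{\left(t \right)} = \frac{1}{0 + \left(6 + t\right)} = \frac{1}{6 + t}$)
$P{\left(J,z \right)} = - \frac{3403}{126}$ ($P{\left(J,z \right)} = \left(- \frac{1}{126} + 20\right) - 47 = \frac{2519}{126} - 47 = - \frac{3403}{126}$)
$P{\left(S{\left(2 \right)},7 \right)} - 42393 = - \frac{3403}{126} - 42393 = - \frac{5344921}{126}$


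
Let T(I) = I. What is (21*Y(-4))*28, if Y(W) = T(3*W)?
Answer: -7056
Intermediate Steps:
Y(W) = 3*W
(21*Y(-4))*28 = (21*(3*(-4)))*28 = (21*(-12))*28 = -252*28 = -7056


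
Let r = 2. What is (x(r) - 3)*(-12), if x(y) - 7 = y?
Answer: -72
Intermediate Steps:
x(y) = 7 + y
(x(r) - 3)*(-12) = ((7 + 2) - 3)*(-12) = (9 - 3)*(-12) = 6*(-12) = -72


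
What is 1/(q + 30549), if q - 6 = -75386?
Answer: -1/44831 ≈ -2.2306e-5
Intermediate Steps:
q = -75380 (q = 6 - 75386 = -75380)
1/(q + 30549) = 1/(-75380 + 30549) = 1/(-44831) = -1/44831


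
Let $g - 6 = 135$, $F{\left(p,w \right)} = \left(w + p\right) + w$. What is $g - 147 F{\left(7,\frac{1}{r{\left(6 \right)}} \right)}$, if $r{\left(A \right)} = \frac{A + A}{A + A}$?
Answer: $-1182$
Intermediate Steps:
$r{\left(A \right)} = 1$ ($r{\left(A \right)} = \frac{2 A}{2 A} = 2 A \frac{1}{2 A} = 1$)
$F{\left(p,w \right)} = p + 2 w$ ($F{\left(p,w \right)} = \left(p + w\right) + w = p + 2 w$)
$g = 141$ ($g = 6 + 135 = 141$)
$g - 147 F{\left(7,\frac{1}{r{\left(6 \right)}} \right)} = 141 - 147 \left(7 + \frac{2}{1}\right) = 141 - 147 \left(7 + 2 \cdot 1\right) = 141 - 147 \left(7 + 2\right) = 141 - 1323 = -1182$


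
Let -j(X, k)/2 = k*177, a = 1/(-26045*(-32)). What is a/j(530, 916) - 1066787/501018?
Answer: -48050680223323823/22567068875124480 ≈ -2.1292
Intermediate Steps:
a = 1/833440 ≈ 1.1998e-6
j(X, k) = -354*k (j(X, k) = -2*k*177 = -354*k)
a/j(530, 916) - 1066787/501018 = 1/(833440*((-354*916))) - 1066787/501018 = (1/833440)/(-324264) - 1066787*1/501018 = (1/833440)*(-1/324264) - 1066787/501018 = -1/270254588160 - 1066787/501018 = -48050680223323823/22567068875124480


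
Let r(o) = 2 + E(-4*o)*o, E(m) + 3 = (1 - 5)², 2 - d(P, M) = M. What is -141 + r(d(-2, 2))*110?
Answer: 79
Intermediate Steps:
d(P, M) = 2 - M
E(m) = 13 (E(m) = -3 + (1 - 5)² = -3 + (-4)² = -3 + 16 = 13)
r(o) = 2 + 13*o
-141 + r(d(-2, 2))*110 = -141 + (2 + 13*(2 - 1*2))*110 = -141 + (2 + 13*(2 - 2))*110 = -141 + (2 + 13*0)*110 = -141 + (2 + 0)*110 = -141 + 2*110 = -141 + 220 = 79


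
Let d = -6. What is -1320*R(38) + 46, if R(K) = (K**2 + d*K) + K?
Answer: -1655234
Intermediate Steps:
R(K) = K**2 - 5*K (R(K) = (K**2 - 6*K) + K = K**2 - 5*K)
-1320*R(38) + 46 = -50160*(-5 + 38) + 46 = -50160*33 + 46 = -1320*1254 + 46 = -1655280 + 46 = -1655234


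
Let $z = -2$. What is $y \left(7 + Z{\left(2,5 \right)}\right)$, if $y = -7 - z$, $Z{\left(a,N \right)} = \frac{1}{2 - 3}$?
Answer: $-30$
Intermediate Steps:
$Z{\left(a,N \right)} = -1$ ($Z{\left(a,N \right)} = \frac{1}{-1} = -1$)
$y = -5$ ($y = -7 - -2 = -7 + 2 = -5$)
$y \left(7 + Z{\left(2,5 \right)}\right) = - 5 \left(7 - 1\right) = \left(-5\right) 6 = -30$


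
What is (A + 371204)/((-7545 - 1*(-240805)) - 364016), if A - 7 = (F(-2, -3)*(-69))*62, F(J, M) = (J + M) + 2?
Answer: -384045/130756 ≈ -2.9371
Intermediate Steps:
F(J, M) = 2 + J + M
A = 12841 (A = 7 + ((2 - 2 - 3)*(-69))*62 = 7 - 3*(-69)*62 = 7 + 207*62 = 7 + 12834 = 12841)
(A + 371204)/((-7545 - 1*(-240805)) - 364016) = (12841 + 371204)/((-7545 - 1*(-240805)) - 364016) = 384045/((-7545 + 240805) - 364016) = 384045/(233260 - 364016) = 384045/(-130756) = 384045*(-1/130756) = -384045/130756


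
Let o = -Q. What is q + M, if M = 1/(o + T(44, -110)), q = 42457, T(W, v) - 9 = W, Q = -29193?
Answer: 1241697423/29246 ≈ 42457.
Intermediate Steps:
T(W, v) = 9 + W
o = 29193 (o = -1*(-29193) = 29193)
M = 1/29246 (M = 1/(29193 + (9 + 44)) = 1/(29193 + 53) = 1/29246 ≈ 3.4193e-5)
q + M = 42457 + 1/29246 = 1241697423/29246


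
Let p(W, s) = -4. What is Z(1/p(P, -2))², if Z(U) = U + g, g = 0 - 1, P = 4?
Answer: 25/16 ≈ 1.5625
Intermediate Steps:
g = -1
Z(U) = -1 + U (Z(U) = U - 1 = -1 + U)
Z(1/p(P, -2))² = (-1 + 1/(-4))² = (-1 - ¼)² = (-5/4)² = 25/16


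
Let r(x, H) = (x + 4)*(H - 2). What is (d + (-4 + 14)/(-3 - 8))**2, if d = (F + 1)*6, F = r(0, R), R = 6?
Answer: 1236544/121 ≈ 10219.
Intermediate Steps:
r(x, H) = (-2 + H)*(4 + x) (r(x, H) = (4 + x)*(-2 + H) = (-2 + H)*(4 + x))
F = 16 (F = -8 - 2*0 + 4*6 + 6*0 = -8 + 0 + 24 + 0 = 16)
d = 102 (d = (16 + 1)*6 = 17*6 = 102)
(d + (-4 + 14)/(-3 - 8))**2 = (102 + (-4 + 14)/(-3 - 8))**2 = (102 + 10/(-11))**2 = (102 + 10*(-1/11))**2 = (102 - 10/11)**2 = (1112/11)**2 = 1236544/121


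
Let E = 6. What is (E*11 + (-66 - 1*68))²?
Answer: 4624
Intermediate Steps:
(E*11 + (-66 - 1*68))² = (6*11 + (-66 - 1*68))² = (66 + (-66 - 68))² = (66 - 134)² = (-68)² = 4624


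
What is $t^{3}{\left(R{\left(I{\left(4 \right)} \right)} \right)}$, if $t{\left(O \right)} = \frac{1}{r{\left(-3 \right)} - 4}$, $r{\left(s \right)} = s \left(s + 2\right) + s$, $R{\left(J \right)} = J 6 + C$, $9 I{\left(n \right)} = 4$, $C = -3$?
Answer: $- \frac{1}{64} \approx -0.015625$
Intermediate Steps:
$I{\left(n \right)} = \frac{4}{9}$ ($I{\left(n \right)} = \frac{1}{9} \cdot 4 = \frac{4}{9}$)
$R{\left(J \right)} = -3 + 6 J$ ($R{\left(J \right)} = J 6 - 3 = 6 J - 3 = -3 + 6 J$)
$r{\left(s \right)} = s + s \left(2 + s\right)$ ($r{\left(s \right)} = s \left(2 + s\right) + s = s + s \left(2 + s\right)$)
$t{\left(O \right)} = - \frac{1}{4}$ ($t{\left(O \right)} = \frac{1}{- 3 \left(3 - 3\right) - 4} = \frac{1}{\left(-3\right) 0 - 4} = \frac{1}{0 - 4} = \frac{1}{-4} = - \frac{1}{4}$)
$t^{3}{\left(R{\left(I{\left(4 \right)} \right)} \right)} = \left(- \frac{1}{4}\right)^{3} = - \frac{1}{64}$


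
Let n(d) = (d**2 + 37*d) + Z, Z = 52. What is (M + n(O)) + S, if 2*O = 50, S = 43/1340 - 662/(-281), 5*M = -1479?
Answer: 492735711/376540 ≈ 1308.6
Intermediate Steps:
M = -1479/5 (M = (1/5)*(-1479) = -1479/5 ≈ -295.80)
S = 899163/376540 (S = 43*(1/1340) - 662*(-1/281) = 43/1340 + 662/281 = 899163/376540 ≈ 2.3880)
O = 25 (O = (1/2)*50 = 25)
n(d) = 52 + d**2 + 37*d (n(d) = (d**2 + 37*d) + 52 = 52 + d**2 + 37*d)
(M + n(O)) + S = (-1479/5 + (52 + 25**2 + 37*25)) + 899163/376540 = (-1479/5 + (52 + 625 + 925)) + 899163/376540 = (-1479/5 + 1602) + 899163/376540 = 6531/5 + 899163/376540 = 492735711/376540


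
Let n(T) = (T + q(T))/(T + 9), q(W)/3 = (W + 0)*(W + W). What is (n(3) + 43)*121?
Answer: 23111/4 ≈ 5777.8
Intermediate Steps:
q(W) = 6*W² (q(W) = 3*((W + 0)*(W + W)) = 3*(W*(2*W)) = 3*(2*W²) = 6*W²)
n(T) = (T + 6*T²)/(9 + T) (n(T) = (T + 6*T²)/(T + 9) = (T + 6*T²)/(9 + T))
(n(3) + 43)*121 = (3*(1 + 6*3)/(9 + 3) + 43)*121 = (3*(1 + 18)/12 + 43)*121 = (3*(1/12)*19 + 43)*121 = (19/4 + 43)*121 = (191/4)*121 = 23111/4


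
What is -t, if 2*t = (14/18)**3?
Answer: -343/1458 ≈ -0.23525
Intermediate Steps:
t = 343/1458 (t = (14/18)**3/2 = (14*(1/18))**3/2 = (7/9)**3/2 = (1/2)*(343/729) = 343/1458 ≈ 0.23525)
-t = -1*343/1458 = -343/1458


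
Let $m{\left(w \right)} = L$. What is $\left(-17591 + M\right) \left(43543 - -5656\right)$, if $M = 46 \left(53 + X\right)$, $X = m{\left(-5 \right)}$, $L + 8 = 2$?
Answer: $-759091371$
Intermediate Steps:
$L = -6$ ($L = -8 + 2 = -6$)
$m{\left(w \right)} = -6$
$X = -6$
$M = 2162$ ($M = 46 \left(53 - 6\right) = 46 \cdot 47 = 2162$)
$\left(-17591 + M\right) \left(43543 - -5656\right) = \left(-17591 + 2162\right) \left(43543 - -5656\right) = - 15429 \left(43543 + 5656\right) = \left(-15429\right) 49199 = -759091371$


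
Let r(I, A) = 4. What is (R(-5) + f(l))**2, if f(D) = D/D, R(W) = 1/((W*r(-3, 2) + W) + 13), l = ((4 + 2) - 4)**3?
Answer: 121/144 ≈ 0.84028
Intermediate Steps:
l = 8 (l = (6 - 4)**3 = 2**3 = 8)
R(W) = 1/(13 + 5*W) (R(W) = 1/((W*4 + W) + 13) = 1/((4*W + W) + 13) = 1/(5*W + 13) = 1/(13 + 5*W))
f(D) = 1
(R(-5) + f(l))**2 = (1/(13 + 5*(-5)) + 1)**2 = (1/(13 - 25) + 1)**2 = (1/(-12) + 1)**2 = (-1/12 + 1)**2 = (11/12)**2 = 121/144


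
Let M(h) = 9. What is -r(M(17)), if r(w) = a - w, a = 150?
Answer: -141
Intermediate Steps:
r(w) = 150 - w
-r(M(17)) = -(150 - 1*9) = -(150 - 9) = -1*141 = -141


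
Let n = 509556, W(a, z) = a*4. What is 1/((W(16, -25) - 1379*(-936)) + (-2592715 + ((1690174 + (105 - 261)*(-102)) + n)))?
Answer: 1/913735 ≈ 1.0944e-6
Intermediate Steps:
W(a, z) = 4*a
1/((W(16, -25) - 1379*(-936)) + (-2592715 + ((1690174 + (105 - 261)*(-102)) + n))) = 1/((4*16 - 1379*(-936)) + (-2592715 + ((1690174 + (105 - 261)*(-102)) + 509556))) = 1/((64 + 1290744) + (-2592715 + ((1690174 - 156*(-102)) + 509556))) = 1/(1290808 + (-2592715 + ((1690174 + 15912) + 509556))) = 1/(1290808 + (-2592715 + (1706086 + 509556))) = 1/(1290808 + (-2592715 + 2215642)) = 1/(1290808 - 377073) = 1/913735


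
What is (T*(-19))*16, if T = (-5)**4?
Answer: -190000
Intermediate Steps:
T = 625
(T*(-19))*16 = (625*(-19))*16 = -11875*16 = -190000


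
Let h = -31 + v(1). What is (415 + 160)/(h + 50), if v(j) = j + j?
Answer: 575/21 ≈ 27.381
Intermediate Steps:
v(j) = 2*j
h = -29 (h = -31 + 2*1 = -31 + 2 = -29)
(415 + 160)/(h + 50) = (415 + 160)/(-29 + 50) = 575/21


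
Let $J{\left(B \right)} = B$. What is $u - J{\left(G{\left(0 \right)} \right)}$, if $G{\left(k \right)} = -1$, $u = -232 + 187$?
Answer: $-44$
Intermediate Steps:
$u = -45$
$u - J{\left(G{\left(0 \right)} \right)} = -45 - -1 = -45 + 1 = -44$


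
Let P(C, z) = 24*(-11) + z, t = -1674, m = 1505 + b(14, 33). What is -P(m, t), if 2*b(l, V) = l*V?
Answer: 1938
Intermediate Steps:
b(l, V) = V*l/2 (b(l, V) = (l*V)/2 = (V*l)/2 = V*l/2)
m = 1736 (m = 1505 + (½)*33*14 = 1505 + 231 = 1736)
P(C, z) = -264 + z
-P(m, t) = -(-264 - 1674) = -1*(-1938) = 1938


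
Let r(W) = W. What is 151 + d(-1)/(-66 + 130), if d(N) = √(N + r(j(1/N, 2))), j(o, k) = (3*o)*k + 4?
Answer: 151 + I*√3/64 ≈ 151.0 + 0.027063*I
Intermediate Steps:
j(o, k) = 4 + 3*k*o (j(o, k) = 3*k*o + 4 = 4 + 3*k*o)
d(N) = √(4 + N + 6/N) (d(N) = √(N + (4 + 3*2*(1/N))) = √(N + (4 + 3*2/N)) = √(N + (4 + 6/N)) = √(4 + N + 6/N))
151 + d(-1)/(-66 + 130) = 151 + √(4 - 1 + 6/(-1))/(-66 + 130) = 151 + √(4 - 1 + 6*(-1))/64 = 151 + √(4 - 1 - 6)*(1/64) = 151 + √(-3)*(1/64) = 151 + (I*√3)*(1/64) = 151 + I*√3/64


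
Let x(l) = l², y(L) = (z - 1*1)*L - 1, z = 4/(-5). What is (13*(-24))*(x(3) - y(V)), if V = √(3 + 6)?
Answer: -24024/5 ≈ -4804.8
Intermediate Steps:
z = -⅘ (z = 4*(-⅕) = -⅘ ≈ -0.80000)
V = 3 (V = √9 = 3)
y(L) = -1 - 9*L/5 (y(L) = (-⅘ - 1*1)*L - 1 = (-⅘ - 1)*L - 1 = -9*L/5 - 1 = -1 - 9*L/5)
(13*(-24))*(x(3) - y(V)) = (13*(-24))*(3² - (-1 - 9/5*3)) = -312*(9 - (-1 - 27/5)) = -312*(9 - 1*(-32/5)) = -312*(9 + 32/5) = -312*77/5 = -24024/5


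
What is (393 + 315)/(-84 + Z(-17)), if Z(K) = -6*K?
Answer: 118/3 ≈ 39.333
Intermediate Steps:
(393 + 315)/(-84 + Z(-17)) = (393 + 315)/(-84 - 6*(-17)) = 708/(-84 + 102) = 708/18 = 708*(1/18) = 118/3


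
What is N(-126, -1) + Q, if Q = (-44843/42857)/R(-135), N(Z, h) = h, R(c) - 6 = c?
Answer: -5483710/5528553 ≈ -0.99189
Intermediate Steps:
R(c) = 6 + c
Q = 44843/5528553 (Q = (-44843/42857)/(6 - 135) = -44843*1/42857/(-129) = -44843/42857*(-1/129) = 44843/5528553 ≈ 0.0081112)
N(-126, -1) + Q = -1 + 44843/5528553 = -5483710/5528553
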